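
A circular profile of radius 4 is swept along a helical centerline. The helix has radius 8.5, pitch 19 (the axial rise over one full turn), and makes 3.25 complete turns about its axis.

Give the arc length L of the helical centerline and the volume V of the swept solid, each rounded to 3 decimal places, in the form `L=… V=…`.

2πR = 2π·8.5 = 53.407075
per-turn = √(53.407075² + 19²) = √(2852.3157 + 361) = √3213.3157 = 56.686115
L = 3.25 × 56.686115 = 184.229875
V = π·4² × L = 50.265482 × 184.229875 = 9260.403542

L=184.230 V=9260.404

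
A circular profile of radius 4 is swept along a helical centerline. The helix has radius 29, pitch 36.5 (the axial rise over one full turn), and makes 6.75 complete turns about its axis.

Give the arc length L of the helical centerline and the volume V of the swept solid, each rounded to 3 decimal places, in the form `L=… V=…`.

L=1254.367 V=63051.373

2πR = 2π·29 = 182.212374
per-turn = √(182.212374² + 36.5²) = √(33201.3492 + 1332.25) = √34533.5992 = 185.832180
L = 6.75 × 185.832180 = 1254.367216
V = π·4² × L = 50.265482 × 1254.367216 = 63051.373315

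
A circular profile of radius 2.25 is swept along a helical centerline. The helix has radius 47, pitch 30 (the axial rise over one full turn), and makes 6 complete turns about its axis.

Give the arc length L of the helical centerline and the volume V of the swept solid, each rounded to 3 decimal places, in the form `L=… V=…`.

L=1780.978 V=28325.227

2πR = 2π·47 = 295.309709
per-turn = √(295.309709² + 30²) = √(87207.8245 + 900) = √88107.8245 = 296.829622
L = 6 × 296.829622 = 1780.977732
V = π·2.25² × L = 15.904313 × 1780.977732 = 28325.226954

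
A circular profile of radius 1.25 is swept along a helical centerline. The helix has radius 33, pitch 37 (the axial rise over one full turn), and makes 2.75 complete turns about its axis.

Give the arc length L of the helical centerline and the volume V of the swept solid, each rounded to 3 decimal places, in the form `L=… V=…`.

2πR = 2π·33 = 207.345115
per-turn = √(207.345115² + 37²) = √(42991.9968 + 1369) = √44360.9968 = 210.620504
L = 2.75 × 210.620504 = 579.206386
V = π·1.25² × L = 4.908739 × 579.206386 = 2843.172701

L=579.206 V=2843.173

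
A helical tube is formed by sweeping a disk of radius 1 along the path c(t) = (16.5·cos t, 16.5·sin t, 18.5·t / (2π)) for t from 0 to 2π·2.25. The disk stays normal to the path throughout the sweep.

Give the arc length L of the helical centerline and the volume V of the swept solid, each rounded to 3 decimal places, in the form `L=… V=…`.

2πR = 2π·16.5 = 103.672558
per-turn = √(103.672558² + 18.5²) = √(10747.9992 + 342.25) = √11090.2492 = 105.310252
L = 2.25 × 105.310252 = 236.948067
V = π·1² × L = 3.141593 × 236.948067 = 744.394307

L=236.948 V=744.394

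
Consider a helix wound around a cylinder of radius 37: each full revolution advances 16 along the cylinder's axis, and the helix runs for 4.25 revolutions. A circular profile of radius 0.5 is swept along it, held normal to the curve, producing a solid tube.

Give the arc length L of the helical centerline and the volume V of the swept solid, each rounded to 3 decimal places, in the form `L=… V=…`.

2πR = 2π·37 = 232.477856
per-turn = √(232.477856² + 16²) = √(54045.9537 + 256) = √54301.9537 = 233.027796
L = 4.25 × 233.027796 = 990.368133
V = π·0.5² × L = 0.785398 × 990.368133 = 777.833313

L=990.368 V=777.833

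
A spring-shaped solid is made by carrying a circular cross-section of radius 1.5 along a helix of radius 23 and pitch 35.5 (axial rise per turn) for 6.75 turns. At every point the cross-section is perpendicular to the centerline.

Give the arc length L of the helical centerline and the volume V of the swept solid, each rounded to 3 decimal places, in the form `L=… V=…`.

2πR = 2π·23 = 144.513262
per-turn = √(144.513262² + 35.5²) = √(20884.0829 + 1260.25) = √22144.3329 = 148.809720
L = 6.75 × 148.809720 = 1004.465613
V = π·1.5² × L = 7.068583 × 1004.465613 = 7100.149031

L=1004.466 V=7100.149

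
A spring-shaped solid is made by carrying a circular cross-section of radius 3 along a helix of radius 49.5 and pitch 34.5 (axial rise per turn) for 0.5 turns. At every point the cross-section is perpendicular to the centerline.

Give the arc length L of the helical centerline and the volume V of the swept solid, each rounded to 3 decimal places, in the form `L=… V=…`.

2πR = 2π·49.5 = 311.017673
per-turn = √(311.017673² + 34.5²) = √(96731.9927 + 1190.25) = √97922.2427 = 312.925299
L = 0.5 × 312.925299 = 156.462649
V = π·3² × L = 28.274334 × 156.462649 = 4423.877192

L=156.463 V=4423.877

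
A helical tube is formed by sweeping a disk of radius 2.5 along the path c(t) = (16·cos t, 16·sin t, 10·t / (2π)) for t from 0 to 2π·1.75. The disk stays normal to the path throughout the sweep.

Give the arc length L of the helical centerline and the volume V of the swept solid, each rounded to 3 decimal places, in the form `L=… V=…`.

2πR = 2π·16 = 100.530965
per-turn = √(100.530965² + 10²) = √(10106.4749 + 100) = √10206.4749 = 101.027100
L = 1.75 × 101.027100 = 176.797425
V = π·2.5² × L = 19.634954 × 176.797425 = 3471.409318

L=176.797 V=3471.409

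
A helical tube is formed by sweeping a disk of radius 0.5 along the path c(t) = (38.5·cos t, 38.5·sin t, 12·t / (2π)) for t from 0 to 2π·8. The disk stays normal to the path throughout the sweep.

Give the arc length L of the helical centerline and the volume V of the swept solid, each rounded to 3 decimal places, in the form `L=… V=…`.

2πR = 2π·38.5 = 241.902634
per-turn = √(241.902634² + 12²) = √(58516.8845 + 144) = √58660.8845 = 242.200092
L = 8 × 242.200092 = 1937.600735
V = π·0.5² × L = 0.785398 × 1937.600735 = 1521.788059

L=1937.601 V=1521.788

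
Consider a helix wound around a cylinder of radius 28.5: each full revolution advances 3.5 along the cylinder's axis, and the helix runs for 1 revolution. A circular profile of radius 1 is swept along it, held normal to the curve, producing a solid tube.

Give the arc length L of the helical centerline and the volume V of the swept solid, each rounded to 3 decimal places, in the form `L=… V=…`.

L=179.105 V=562.675

2πR = 2π·28.5 = 179.070781
per-turn = √(179.070781² + 3.5²) = √(32066.3447 + 12.25) = √32078.5947 = 179.104982
L = 1 × 179.104982 = 179.104982
V = π·1² × L = 3.141593 × 179.104982 = 562.674897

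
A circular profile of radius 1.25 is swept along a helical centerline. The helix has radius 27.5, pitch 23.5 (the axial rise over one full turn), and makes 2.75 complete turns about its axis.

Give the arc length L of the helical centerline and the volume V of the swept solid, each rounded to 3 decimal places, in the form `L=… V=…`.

L=479.540 V=2353.939

2πR = 2π·27.5 = 172.787596
per-turn = √(172.787596² + 23.5²) = √(29855.5533 + 552.25) = √30407.8033 = 174.378334
L = 2.75 × 174.378334 = 479.540418
V = π·1.25² × L = 4.908739 × 479.540418 = 2353.938523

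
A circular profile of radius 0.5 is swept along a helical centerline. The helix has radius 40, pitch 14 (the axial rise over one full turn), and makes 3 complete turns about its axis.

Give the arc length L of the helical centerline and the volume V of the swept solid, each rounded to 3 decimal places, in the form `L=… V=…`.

L=755.151 V=593.094

2πR = 2π·40 = 251.327412
per-turn = √(251.327412² + 14²) = √(63165.4682 + 196) = √63361.4682 = 251.717040
L = 3 × 251.717040 = 755.151120
V = π·0.5² × L = 0.785398 × 755.151120 = 593.094302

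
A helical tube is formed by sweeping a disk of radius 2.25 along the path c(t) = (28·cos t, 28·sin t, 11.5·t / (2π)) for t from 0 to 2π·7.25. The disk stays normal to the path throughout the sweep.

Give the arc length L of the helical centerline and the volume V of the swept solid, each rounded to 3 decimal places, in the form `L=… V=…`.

L=1278.209 V=20329.031

2πR = 2π·28 = 175.929189
per-turn = √(175.929189² + 11.5²) = √(30951.0794 + 132.25) = √31083.3294 = 176.304649
L = 7.25 × 176.304649 = 1278.208708
V = π·2.25² × L = 15.904313 × 1278.208708 = 20329.031130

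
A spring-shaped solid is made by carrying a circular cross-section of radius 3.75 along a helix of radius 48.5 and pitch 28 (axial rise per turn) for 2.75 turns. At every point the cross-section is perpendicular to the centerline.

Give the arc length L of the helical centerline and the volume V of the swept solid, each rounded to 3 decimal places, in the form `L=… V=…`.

2πR = 2π·48.5 = 304.734487
per-turn = √(304.734487² + 28²) = √(92863.1078 + 784) = √93647.1078 = 306.018149
L = 2.75 × 306.018149 = 841.549911
V = π·3.75² × L = 44.178647 × 841.549911 = 37178.536194

L=841.550 V=37178.536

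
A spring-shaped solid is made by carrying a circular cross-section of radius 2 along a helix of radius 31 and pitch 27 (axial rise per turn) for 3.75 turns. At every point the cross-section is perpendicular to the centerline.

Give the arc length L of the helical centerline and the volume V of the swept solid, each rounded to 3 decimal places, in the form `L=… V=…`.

2πR = 2π·31 = 194.778745
per-turn = √(194.778745² + 27²) = √(37938.7593 + 729) = √38667.7593 = 196.641194
L = 3.75 × 196.641194 = 737.404479
V = π·2² × L = 12.566371 × 737.404479 = 9266.497974

L=737.404 V=9266.498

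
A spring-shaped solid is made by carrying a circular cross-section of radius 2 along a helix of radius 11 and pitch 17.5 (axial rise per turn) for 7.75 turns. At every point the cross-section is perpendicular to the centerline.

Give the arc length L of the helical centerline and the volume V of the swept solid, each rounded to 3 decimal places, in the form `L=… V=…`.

2πR = 2π·11 = 69.115038
per-turn = √(69.115038² + 17.5²) = √(4776.8885 + 306.25) = √5083.1385 = 71.296133
L = 7.75 × 71.296133 = 552.545028
V = π·2² × L = 12.566371 × 552.545028 = 6943.485603

L=552.545 V=6943.486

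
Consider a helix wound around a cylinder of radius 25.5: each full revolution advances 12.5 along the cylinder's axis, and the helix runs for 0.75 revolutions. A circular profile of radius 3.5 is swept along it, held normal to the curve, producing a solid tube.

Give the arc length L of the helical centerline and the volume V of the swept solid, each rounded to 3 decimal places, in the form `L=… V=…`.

2πR = 2π·25.5 = 160.221225
per-turn = √(160.221225² + 12.5²) = √(25670.8410 + 156.25) = √25827.0910 = 160.708093
L = 0.75 × 160.708093 = 120.531069
V = π·3.5² × L = 38.484510 × 120.531069 = 4638.579150

L=120.531 V=4638.579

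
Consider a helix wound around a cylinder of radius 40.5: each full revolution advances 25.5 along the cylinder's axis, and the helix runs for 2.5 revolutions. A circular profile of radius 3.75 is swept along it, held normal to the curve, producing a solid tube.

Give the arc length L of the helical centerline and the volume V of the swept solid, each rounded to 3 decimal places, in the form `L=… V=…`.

2πR = 2π·40.5 = 254.469005
per-turn = √(254.469005² + 25.5²) = √(64754.4745 + 650.25) = √65404.7245 = 255.743474
L = 2.5 × 255.743474 = 639.358685
V = π·3.75² × L = 44.178647 × 639.358685 = 28246.001450

L=639.359 V=28246.001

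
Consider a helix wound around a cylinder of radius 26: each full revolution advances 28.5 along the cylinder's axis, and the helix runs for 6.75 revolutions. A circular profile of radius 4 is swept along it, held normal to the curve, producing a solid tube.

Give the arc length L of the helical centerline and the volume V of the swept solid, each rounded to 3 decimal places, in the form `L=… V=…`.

2πR = 2π·26 = 163.362818
per-turn = √(163.362818² + 28.5²) = √(26687.4103 + 812.25) = √27499.6603 = 165.830215
L = 6.75 × 165.830215 = 1119.353953
V = π·4² × L = 50.265482 × 1119.353953 = 56264.866496

L=1119.354 V=56264.866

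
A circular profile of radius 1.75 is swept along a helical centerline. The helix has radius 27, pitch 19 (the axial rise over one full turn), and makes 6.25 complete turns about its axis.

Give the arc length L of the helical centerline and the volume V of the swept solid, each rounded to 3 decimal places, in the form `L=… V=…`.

2πR = 2π·27 = 169.646003
per-turn = √(169.646003² + 19²) = √(28779.7664 + 361) = √29140.7664 = 170.706668
L = 6.25 × 170.706668 = 1066.916674
V = π·1.75² × L = 9.621128 × 1066.916674 = 10264.941352

L=1066.917 V=10264.941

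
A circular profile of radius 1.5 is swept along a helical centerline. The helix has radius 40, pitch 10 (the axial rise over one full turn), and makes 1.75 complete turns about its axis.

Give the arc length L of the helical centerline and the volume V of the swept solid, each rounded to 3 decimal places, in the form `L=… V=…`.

2πR = 2π·40 = 251.327412
per-turn = √(251.327412² + 10²) = √(63165.4682 + 100) = √63265.4682 = 251.526277
L = 1.75 × 251.526277 = 440.170985
V = π·1.5² × L = 7.068583 × 440.170985 = 3111.385351

L=440.171 V=3111.385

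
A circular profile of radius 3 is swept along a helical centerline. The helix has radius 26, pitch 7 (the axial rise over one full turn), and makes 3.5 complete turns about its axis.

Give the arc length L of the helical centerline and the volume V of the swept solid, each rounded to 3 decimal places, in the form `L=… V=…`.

L=572.295 V=16181.247

2πR = 2π·26 = 163.362818
per-turn = √(163.362818² + 7²) = √(26687.4103 + 49) = √26736.4103 = 163.512722
L = 3.5 × 163.512722 = 572.294527
V = π·3² × L = 28.274334 × 572.294527 = 16181.246549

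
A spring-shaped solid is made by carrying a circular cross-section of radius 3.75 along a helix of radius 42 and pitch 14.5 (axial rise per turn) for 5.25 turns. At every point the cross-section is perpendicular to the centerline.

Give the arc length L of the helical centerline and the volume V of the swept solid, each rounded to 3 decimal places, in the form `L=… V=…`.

2πR = 2π·42 = 263.893783
per-turn = √(263.893783² + 14.5²) = √(69639.9287 + 210.25) = √69850.1787 = 264.291844
L = 5.25 × 264.291844 = 1387.532180
V = π·3.75² × L = 44.178647 × 1387.532180 = 61299.293931

L=1387.532 V=61299.294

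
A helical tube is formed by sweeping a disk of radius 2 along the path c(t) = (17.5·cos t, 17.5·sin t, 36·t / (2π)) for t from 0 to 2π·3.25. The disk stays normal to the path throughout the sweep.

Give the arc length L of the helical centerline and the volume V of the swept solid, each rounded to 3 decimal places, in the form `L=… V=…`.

2πR = 2π·17.5 = 109.955743
per-turn = √(109.955743² + 36²) = √(12090.2654 + 1296) = √13386.2654 = 115.699029
L = 3.25 × 115.699029 = 376.021845
V = π·2² × L = 12.566371 × 376.021845 = 4725.229868

L=376.022 V=4725.230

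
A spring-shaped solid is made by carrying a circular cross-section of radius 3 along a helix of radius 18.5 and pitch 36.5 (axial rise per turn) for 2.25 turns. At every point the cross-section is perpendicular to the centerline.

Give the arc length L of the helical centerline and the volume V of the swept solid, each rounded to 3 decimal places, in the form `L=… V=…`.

2πR = 2π·18.5 = 116.238928
per-turn = √(116.238928² + 36.5²) = √(13511.4884 + 1332.25) = √14843.7384 = 121.834882
L = 2.25 × 121.834882 = 274.128484
V = π·3² × L = 28.274334 × 274.128484 = 7750.800285

L=274.128 V=7750.800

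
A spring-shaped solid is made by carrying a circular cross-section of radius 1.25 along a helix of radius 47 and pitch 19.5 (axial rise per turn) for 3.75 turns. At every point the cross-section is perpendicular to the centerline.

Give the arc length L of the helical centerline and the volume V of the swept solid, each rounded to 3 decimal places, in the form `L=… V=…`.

2πR = 2π·47 = 295.309709
per-turn = √(295.309709² + 19.5²) = √(87207.8245 + 380.25) = √87588.0745 = 295.952825
L = 3.75 × 295.952825 = 1109.823093
V = π·1.25² × L = 4.908739 × 1109.823093 = 5447.831368

L=1109.823 V=5447.831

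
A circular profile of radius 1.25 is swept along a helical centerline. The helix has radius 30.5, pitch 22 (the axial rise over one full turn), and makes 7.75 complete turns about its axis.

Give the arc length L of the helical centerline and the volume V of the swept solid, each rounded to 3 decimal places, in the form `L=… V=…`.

2πR = 2π·30.5 = 191.637152
per-turn = √(191.637152² + 22²) = √(36724.7980 + 484) = √37208.7980 = 192.895822
L = 7.75 × 192.895822 = 1494.942617
V = π·1.25² × L = 4.908739 × 1494.942617 = 7338.282412

L=1494.943 V=7338.282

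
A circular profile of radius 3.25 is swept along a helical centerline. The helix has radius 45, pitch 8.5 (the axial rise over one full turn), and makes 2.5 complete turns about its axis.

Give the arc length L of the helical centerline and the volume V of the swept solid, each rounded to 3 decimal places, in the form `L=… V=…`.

L=707.178 V=23466.328

2πR = 2π·45 = 282.743339
per-turn = √(282.743339² + 8.5²) = √(79943.7956 + 72.25) = √80016.0456 = 282.871076
L = 2.5 × 282.871076 = 707.177690
V = π·3.25² × L = 33.183072 × 707.177690 = 23466.328491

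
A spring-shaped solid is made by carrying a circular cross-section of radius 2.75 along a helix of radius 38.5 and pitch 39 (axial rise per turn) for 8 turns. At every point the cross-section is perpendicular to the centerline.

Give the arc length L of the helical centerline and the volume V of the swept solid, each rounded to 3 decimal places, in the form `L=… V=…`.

2πR = 2π·38.5 = 241.902634
per-turn = √(241.902634² + 39²) = √(58516.8845 + 1521) = √60037.8845 = 245.026293
L = 8 × 245.026293 = 1960.210348
V = π·2.75² × L = 23.758294 × 1960.210348 = 46571.254613

L=1960.210 V=46571.255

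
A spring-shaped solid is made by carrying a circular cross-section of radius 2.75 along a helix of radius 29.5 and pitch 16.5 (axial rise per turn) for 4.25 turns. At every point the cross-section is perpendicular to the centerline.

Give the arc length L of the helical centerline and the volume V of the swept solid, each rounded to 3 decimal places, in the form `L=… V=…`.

L=790.869 V=18789.709

2πR = 2π·29.5 = 185.353967
per-turn = √(185.353967² + 16.5²) = √(34356.0929 + 272.25) = √34628.3429 = 186.086923
L = 4.25 × 186.086923 = 790.869423
V = π·2.75² × L = 23.758294 × 790.869423 = 18789.708614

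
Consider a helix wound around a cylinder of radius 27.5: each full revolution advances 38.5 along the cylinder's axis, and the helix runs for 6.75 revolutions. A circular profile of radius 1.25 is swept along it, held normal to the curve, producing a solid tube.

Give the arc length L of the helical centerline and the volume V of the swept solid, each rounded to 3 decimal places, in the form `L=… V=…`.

2πR = 2π·27.5 = 172.787596
per-turn = √(172.787596² + 38.5²) = √(29855.5533 + 1482.25) = √31337.8033 = 177.024866
L = 6.75 × 177.024866 = 1194.917848
V = π·1.25² × L = 4.908739 × 1194.917848 = 5865.539270

L=1194.918 V=5865.539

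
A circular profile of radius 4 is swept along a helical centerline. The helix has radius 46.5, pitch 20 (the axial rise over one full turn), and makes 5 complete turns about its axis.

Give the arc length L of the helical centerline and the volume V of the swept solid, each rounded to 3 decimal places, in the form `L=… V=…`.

L=1464.259 V=73601.699

2πR = 2π·46.5 = 292.168117
per-turn = √(292.168117² + 20²) = √(85362.2085 + 400) = √85762.2085 = 292.851854
L = 5 × 292.851854 = 1464.259271
V = π·4² × L = 50.265482 × 1464.259271 = 73601.698681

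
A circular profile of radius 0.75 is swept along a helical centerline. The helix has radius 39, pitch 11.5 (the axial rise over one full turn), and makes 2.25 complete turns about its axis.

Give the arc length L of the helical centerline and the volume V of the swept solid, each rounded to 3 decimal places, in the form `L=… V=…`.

L=551.956 V=975.387

2πR = 2π·39 = 245.044227
per-turn = √(245.044227² + 11.5²) = √(60046.6732 + 132.25) = √60178.9232 = 245.313928
L = 2.25 × 245.313928 = 551.956338
V = π·0.75² × L = 1.767146 × 551.956338 = 975.387361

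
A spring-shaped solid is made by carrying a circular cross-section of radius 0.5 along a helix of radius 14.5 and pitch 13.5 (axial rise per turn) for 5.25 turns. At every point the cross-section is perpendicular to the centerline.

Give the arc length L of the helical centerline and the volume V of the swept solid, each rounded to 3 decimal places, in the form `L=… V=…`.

L=483.530 V=379.764

2πR = 2π·14.5 = 91.106187
per-turn = √(91.106187² + 13.5²) = √(8300.3373 + 182.25) = √8482.5873 = 92.100963
L = 5.25 × 92.100963 = 483.530053
V = π·0.5² × L = 0.785398 × 483.530053 = 379.763616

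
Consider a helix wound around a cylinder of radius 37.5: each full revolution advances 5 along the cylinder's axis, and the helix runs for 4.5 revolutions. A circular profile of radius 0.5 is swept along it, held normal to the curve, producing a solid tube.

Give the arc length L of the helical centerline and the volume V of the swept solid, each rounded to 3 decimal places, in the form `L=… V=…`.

L=1060.526 V=832.935

2πR = 2π·37.5 = 235.619449
per-turn = √(235.619449² + 5²) = √(55516.5248 + 25) = √55541.5248 = 235.672495
L = 4.5 × 235.672495 = 1060.526226
V = π·0.5² × L = 0.785398 × 1060.526226 = 832.935350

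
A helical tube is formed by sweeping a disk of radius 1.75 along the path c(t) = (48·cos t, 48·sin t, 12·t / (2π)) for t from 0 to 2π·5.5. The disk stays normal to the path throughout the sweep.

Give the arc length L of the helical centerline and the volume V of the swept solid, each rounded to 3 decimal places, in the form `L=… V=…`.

L=1660.073 V=15971.778

2πR = 2π·48 = 301.592895
per-turn = √(301.592895² + 12²) = √(90958.2742 + 144) = √91102.2742 = 301.831533
L = 5.5 × 301.831533 = 1660.073430
V = π·1.75² × L = 9.621128 × 1660.073430 = 15971.778133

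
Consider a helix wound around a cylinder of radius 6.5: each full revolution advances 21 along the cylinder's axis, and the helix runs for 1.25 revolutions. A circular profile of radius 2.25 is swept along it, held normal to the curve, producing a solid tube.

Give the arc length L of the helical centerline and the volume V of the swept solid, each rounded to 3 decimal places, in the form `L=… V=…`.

L=57.404 V=912.976

2πR = 2π·6.5 = 40.840704
per-turn = √(40.840704² + 21²) = √(1667.9631 + 441) = √2108.9631 = 45.923449
L = 1.25 × 45.923449 = 57.404311
V = π·2.25² × L = 15.904313 × 57.404311 = 912.976117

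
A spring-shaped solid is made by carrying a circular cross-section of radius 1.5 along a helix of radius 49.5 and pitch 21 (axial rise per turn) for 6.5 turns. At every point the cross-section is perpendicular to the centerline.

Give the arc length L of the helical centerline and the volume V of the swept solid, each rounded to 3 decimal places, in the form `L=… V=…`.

L=2026.218 V=14322.490

2πR = 2π·49.5 = 311.017673
per-turn = √(311.017673² + 21²) = √(96731.9927 + 441) = √97172.9927 = 311.725829
L = 6.5 × 311.725829 = 2026.217891
V = π·1.5² × L = 7.068583 × 2026.217891 = 14322.490294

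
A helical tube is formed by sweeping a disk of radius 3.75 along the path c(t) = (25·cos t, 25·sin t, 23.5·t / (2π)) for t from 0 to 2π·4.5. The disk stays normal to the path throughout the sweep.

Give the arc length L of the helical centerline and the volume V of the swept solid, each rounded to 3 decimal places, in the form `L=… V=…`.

L=714.725 V=31575.582

2πR = 2π·25 = 157.079633
per-turn = √(157.079633² + 23.5²) = √(24674.0110 + 552.25) = √25226.2610 = 158.827772
L = 4.5 × 158.827772 = 714.724972
V = π·3.75² × L = 44.178647 × 714.724972 = 31575.582010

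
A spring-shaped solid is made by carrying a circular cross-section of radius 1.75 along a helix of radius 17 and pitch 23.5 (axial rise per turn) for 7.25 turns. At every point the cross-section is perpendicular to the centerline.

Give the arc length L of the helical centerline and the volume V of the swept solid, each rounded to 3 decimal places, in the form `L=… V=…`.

2πR = 2π·17 = 106.814150
per-turn = √(106.814150² + 23.5²) = √(11409.2627 + 552.25) = √11961.5127 = 109.368701
L = 7.25 × 109.368701 = 792.923080
V = π·1.75² × L = 9.621128 × 792.923080 = 7628.814051

L=792.923 V=7628.814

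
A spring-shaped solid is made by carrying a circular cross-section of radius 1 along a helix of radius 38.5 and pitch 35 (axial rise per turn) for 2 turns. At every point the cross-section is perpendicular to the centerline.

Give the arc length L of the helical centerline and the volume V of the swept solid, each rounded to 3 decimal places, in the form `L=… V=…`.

L=488.843 V=1535.746

2πR = 2π·38.5 = 241.902634
per-turn = √(241.902634² + 35²) = √(58516.8845 + 1225) = √59741.8845 = 244.421530
L = 2 × 244.421530 = 488.843061
V = π·1² × L = 3.141593 × 488.843061 = 1535.745768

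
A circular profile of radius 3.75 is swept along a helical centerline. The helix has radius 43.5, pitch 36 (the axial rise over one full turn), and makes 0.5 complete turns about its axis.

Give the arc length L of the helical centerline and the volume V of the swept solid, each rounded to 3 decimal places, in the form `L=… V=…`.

L=137.840 V=6089.568

2πR = 2π·43.5 = 273.318561
per-turn = √(273.318561² + 36²) = √(74703.0357 + 1296) = √75999.0357 = 275.679226
L = 0.5 × 275.679226 = 137.839613
V = π·3.75² × L = 44.178647 × 137.839613 = 6089.567565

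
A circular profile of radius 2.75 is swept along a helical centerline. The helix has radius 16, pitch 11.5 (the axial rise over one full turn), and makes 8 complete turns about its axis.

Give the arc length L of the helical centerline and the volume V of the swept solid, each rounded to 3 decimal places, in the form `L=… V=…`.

L=809.493 V=19232.165

2πR = 2π·16 = 100.530965
per-turn = √(100.530965² + 11.5²) = √(10106.4749 + 132.25) = √10238.7249 = 101.186585
L = 8 × 101.186585 = 809.492677
V = π·2.75² × L = 23.758294 × 809.492677 = 19232.165368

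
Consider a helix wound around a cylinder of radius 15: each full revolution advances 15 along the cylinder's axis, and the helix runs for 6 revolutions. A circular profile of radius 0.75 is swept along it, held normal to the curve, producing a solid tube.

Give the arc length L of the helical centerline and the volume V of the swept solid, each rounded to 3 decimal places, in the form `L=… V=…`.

2πR = 2π·15 = 94.247780
per-turn = √(94.247780² + 15²) = √(8882.6440 + 225) = √9107.6440 = 95.433977
L = 6 × 95.433977 = 572.603862
V = π·0.75² × L = 1.767146 × 572.603862 = 1011.874548

L=572.604 V=1011.875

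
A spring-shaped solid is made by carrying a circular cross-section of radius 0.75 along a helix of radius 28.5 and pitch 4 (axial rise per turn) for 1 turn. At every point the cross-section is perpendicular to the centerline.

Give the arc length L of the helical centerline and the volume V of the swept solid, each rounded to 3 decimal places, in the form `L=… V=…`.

2πR = 2π·28.5 = 179.070781
per-turn = √(179.070781² + 4²) = √(32066.3447 + 16) = √32082.3447 = 179.115451
L = 1 × 179.115451 = 179.115451
V = π·0.75² × L = 1.767146 × 179.115451 = 316.523129

L=179.115 V=316.523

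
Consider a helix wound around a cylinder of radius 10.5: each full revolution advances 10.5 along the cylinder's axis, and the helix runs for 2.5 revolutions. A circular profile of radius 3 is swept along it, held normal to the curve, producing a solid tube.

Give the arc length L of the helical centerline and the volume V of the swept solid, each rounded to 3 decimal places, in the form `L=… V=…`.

2πR = 2π·10.5 = 65.973446
per-turn = √(65.973446² + 10.5²) = √(4352.4955 + 110.25) = √4462.7455 = 66.803784
L = 2.5 × 66.803784 = 167.009460
V = π·3² × L = 28.274334 × 167.009460 = 4722.081225

L=167.009 V=4722.081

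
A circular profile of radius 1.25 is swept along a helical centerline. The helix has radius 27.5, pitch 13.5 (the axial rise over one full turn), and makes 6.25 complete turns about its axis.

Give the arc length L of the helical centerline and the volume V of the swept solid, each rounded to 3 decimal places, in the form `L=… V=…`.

L=1083.214 V=5317.212

2πR = 2π·27.5 = 172.787596
per-turn = √(172.787596² + 13.5²) = √(29855.5533 + 182.25) = √30037.8033 = 173.314175
L = 6.25 × 173.314175 = 1083.213595
V = π·1.25² × L = 4.908739 × 1083.213595 = 5317.212299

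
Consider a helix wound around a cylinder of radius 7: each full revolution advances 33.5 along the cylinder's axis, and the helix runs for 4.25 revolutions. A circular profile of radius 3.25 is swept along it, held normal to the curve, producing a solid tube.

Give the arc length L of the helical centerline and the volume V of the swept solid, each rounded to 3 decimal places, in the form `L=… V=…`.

2πR = 2π·7 = 43.982297
per-turn = √(43.982297² + 33.5²) = √(1934.4425 + 1122.25) = √3056.6925 = 55.287363
L = 4.25 × 55.287363 = 234.971291
V = π·3.25² × L = 33.183072 × 234.971291 = 7797.069363

L=234.971 V=7797.069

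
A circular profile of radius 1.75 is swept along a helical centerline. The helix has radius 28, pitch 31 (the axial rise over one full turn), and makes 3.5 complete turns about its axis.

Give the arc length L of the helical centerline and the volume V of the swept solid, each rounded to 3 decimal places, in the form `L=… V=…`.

L=625.238 V=6015.498

2πR = 2π·28 = 175.929189
per-turn = √(175.929189² + 31²) = √(30951.0794 + 961) = √31912.0794 = 178.639524
L = 3.5 × 178.639524 = 625.238333
V = π·1.75² × L = 9.621128 × 625.238333 = 6015.497718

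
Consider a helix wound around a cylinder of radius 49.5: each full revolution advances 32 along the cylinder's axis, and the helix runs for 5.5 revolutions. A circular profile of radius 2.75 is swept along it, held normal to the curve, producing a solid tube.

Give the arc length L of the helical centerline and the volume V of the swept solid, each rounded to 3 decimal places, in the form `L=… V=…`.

L=1719.628 V=40855.417

2πR = 2π·49.5 = 311.017673
per-turn = √(311.017673² + 32²) = √(96731.9927 + 1024) = √97755.9927 = 312.659548
L = 5.5 × 312.659548 = 1719.627512
V = π·2.75² × L = 23.758294 × 1719.627512 = 40855.416763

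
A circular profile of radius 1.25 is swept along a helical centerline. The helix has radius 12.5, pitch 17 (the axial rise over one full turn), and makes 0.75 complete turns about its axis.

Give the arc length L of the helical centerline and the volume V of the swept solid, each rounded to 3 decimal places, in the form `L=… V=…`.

L=60.269 V=295.844

2πR = 2π·12.5 = 78.539816
per-turn = √(78.539816² + 17²) = √(6168.5028 + 289) = √6457.5028 = 80.358589
L = 0.75 × 80.358589 = 60.268941
V = π·1.25² × L = 4.908739 × 60.268941 = 295.844474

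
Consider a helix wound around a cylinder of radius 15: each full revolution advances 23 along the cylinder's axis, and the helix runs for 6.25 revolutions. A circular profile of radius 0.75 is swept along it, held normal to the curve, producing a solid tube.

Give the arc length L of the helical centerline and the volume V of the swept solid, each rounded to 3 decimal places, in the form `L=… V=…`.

L=606.335 V=1071.483

2πR = 2π·15 = 94.247780
per-turn = √(94.247780² + 23²) = √(8882.6440 + 529) = √9411.6440 = 97.013628
L = 6.25 × 97.013628 = 606.335173
V = π·0.75² × L = 1.767146 × 606.335173 = 1071.482696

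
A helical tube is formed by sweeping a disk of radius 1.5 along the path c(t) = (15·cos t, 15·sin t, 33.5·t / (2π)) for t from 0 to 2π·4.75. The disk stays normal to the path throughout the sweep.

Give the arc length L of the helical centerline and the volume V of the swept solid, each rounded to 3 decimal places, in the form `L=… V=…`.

2πR = 2π·15 = 94.247780
per-turn = √(94.247780² + 33.5²) = √(8882.6440 + 1122.25) = √10004.8940 = 100.024467
L = 4.75 × 100.024467 = 475.116217
V = π·1.5² × L = 7.068583 × 475.116217 = 3358.398641

L=475.116 V=3358.399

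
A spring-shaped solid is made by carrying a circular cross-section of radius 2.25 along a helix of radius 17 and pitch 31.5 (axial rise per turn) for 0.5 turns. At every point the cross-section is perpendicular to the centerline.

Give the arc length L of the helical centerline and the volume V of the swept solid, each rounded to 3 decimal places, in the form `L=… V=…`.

L=55.681 V=885.569

2πR = 2π·17 = 106.814150
per-turn = √(106.814150² + 31.5²) = √(11409.2627 + 992.25) = √12401.5127 = 111.362079
L = 0.5 × 111.362079 = 55.681040
V = π·2.25² × L = 15.904313 × 55.681040 = 885.568671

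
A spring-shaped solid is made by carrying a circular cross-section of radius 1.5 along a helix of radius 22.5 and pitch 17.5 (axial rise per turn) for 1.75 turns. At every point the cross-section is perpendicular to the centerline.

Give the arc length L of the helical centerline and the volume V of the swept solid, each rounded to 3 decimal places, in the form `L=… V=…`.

2πR = 2π·22.5 = 141.371669
per-turn = √(141.371669² + 17.5²) = √(19985.9489 + 306.25) = √20292.1989 = 142.450689
L = 1.75 × 142.450689 = 249.288706
V = π·1.5² × L = 7.068583 × 249.288706 = 1762.118030

L=249.289 V=1762.118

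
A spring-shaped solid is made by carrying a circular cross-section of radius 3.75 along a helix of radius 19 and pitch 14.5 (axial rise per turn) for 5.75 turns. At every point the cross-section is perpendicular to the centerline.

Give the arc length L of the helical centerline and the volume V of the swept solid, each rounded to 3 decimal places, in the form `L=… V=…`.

L=691.483 V=30548.776

2πR = 2π·19 = 119.380521
per-turn = √(119.380521² + 14.5²) = √(14251.7088 + 210.25) = √14461.9588 = 120.257884
L = 5.75 × 120.257884 = 691.482835
V = π·3.75² × L = 44.178647 × 691.482835 = 30548.775868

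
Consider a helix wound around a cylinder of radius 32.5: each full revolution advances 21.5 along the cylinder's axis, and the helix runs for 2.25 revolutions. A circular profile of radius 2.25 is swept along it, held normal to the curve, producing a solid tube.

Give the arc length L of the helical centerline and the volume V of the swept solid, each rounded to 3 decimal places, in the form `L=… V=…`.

L=461.998 V=7347.753

2πR = 2π·32.5 = 204.203522
per-turn = √(204.203522² + 21.5²) = √(41699.0786 + 462.25) = √42161.3286 = 205.332240
L = 2.25 × 205.332240 = 461.997539
V = π·2.25² × L = 15.904313 × 461.997539 = 7347.753377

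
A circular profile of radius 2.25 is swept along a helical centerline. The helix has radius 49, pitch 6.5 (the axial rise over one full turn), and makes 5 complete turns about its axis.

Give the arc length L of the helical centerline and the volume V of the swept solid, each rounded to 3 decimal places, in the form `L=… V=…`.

2πR = 2π·49 = 307.876080
per-turn = √(307.876080² + 6.5²) = √(94787.6807 + 42.25) = √94829.9307 = 307.944688
L = 5 × 307.944688 = 1539.723438
V = π·2.25² × L = 15.904313 × 1539.723438 = 24488.243203

L=1539.723 V=24488.243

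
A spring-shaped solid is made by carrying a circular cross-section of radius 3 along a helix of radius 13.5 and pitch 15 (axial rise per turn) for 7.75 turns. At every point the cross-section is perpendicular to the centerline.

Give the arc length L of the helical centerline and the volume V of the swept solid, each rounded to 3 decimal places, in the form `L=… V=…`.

L=667.578 V=18875.320

2πR = 2π·13.5 = 84.823002
per-turn = √(84.823002² + 15²) = √(7194.9416 + 225) = √7419.9416 = 86.139083
L = 7.75 × 86.139083 = 667.577893
V = π·3² × L = 28.274334 × 667.577893 = 18875.320231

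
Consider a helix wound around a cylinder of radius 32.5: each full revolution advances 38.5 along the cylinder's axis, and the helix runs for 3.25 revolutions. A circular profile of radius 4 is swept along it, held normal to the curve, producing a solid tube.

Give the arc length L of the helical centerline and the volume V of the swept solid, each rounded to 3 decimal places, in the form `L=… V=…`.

L=675.354 V=33946.986

2πR = 2π·32.5 = 204.203522
per-turn = √(204.203522² + 38.5²) = √(41699.0786 + 1482.25) = √43181.3286 = 207.801176
L = 3.25 × 207.801176 = 675.353821
V = π·4² × L = 50.265482 × 675.353821 = 33946.985632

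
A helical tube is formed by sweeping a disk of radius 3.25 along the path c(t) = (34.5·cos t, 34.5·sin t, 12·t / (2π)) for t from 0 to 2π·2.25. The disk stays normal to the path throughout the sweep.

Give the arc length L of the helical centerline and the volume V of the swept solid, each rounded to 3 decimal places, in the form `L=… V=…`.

2πR = 2π·34.5 = 216.769893
per-turn = √(216.769893² + 12²) = √(46989.1866 + 144) = √47133.1866 = 217.101788
L = 2.25 × 217.101788 = 488.479024
V = π·3.25² × L = 33.183072 × 488.479024 = 16209.234822

L=488.479 V=16209.235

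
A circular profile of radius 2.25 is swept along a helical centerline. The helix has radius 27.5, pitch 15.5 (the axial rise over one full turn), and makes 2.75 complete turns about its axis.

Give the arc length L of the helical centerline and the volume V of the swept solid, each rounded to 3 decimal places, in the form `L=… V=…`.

2πR = 2π·27.5 = 172.787596
per-turn = √(172.787596² + 15.5²) = √(29855.5533 + 240.25) = √30095.8033 = 173.481421
L = 2.75 × 173.481421 = 477.073907
V = π·2.25² × L = 15.904313 × 477.073907 = 7587.532647

L=477.074 V=7587.533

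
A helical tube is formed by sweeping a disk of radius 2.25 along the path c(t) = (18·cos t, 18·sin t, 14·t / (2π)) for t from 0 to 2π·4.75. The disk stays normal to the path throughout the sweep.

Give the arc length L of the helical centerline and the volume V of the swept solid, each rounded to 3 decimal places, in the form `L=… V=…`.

L=541.313 V=8609.205

2πR = 2π·18 = 113.097336
per-turn = √(113.097336² + 14²) = √(12791.0073 + 196) = √12987.0073 = 113.960552
L = 4.75 × 113.960552 = 541.312620
V = π·2.25² × L = 15.904313 × 541.312620 = 8609.205232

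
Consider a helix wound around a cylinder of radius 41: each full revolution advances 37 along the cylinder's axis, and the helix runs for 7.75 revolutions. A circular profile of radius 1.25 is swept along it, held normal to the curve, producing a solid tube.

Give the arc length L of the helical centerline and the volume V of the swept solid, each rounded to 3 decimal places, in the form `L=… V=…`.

L=2016.970 V=9900.776

2πR = 2π·41 = 257.610598
per-turn = √(257.610598² + 37²) = √(66363.2200 + 1369) = √67732.2200 = 260.254145
L = 7.75 × 260.254145 = 2016.969624
V = π·1.25² × L = 4.908739 × 2016.969624 = 9900.776488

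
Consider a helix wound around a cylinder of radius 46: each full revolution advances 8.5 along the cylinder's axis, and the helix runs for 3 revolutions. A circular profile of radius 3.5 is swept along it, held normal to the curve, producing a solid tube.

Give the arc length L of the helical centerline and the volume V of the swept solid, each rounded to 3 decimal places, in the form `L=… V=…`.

2πR = 2π·46 = 289.026524
per-turn = √(289.026524² + 8.5²) = √(83536.3317 + 72.25) = √83608.5817 = 289.151486
L = 3 × 289.151486 = 867.454457
V = π·3.5² × L = 38.484510 × 867.454457 = 33383.559728

L=867.454 V=33383.560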